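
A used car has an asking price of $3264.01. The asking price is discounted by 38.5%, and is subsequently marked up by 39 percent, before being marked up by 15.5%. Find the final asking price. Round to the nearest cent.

$3222.73

Apply the 38.5% decrease: $3264.01 × 0.615 = $2007.36615.
39% increase: $2007.36615 × 1.39 = $2790.2389485.
Apply the 15.5% increase: $2790.2389485 × 1.155 = $3222.7259855175 ≈ $3222.73.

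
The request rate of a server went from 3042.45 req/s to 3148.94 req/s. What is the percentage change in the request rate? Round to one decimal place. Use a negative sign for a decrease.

Change: 3148.94 − 3042.45 = 106.49.
Relative to the original: 106.49 ÷ 3042.45 ≈ 3.5%.

3.5%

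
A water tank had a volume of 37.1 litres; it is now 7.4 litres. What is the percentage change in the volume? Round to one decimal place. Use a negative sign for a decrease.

Change: 7.4 − 37.1 = -29.7.
Relative to the original: -29.7 ÷ 37.1 ≈ -80.1%.

-80.1%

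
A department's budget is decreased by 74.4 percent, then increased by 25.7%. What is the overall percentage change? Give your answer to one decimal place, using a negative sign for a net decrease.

-67.8%

A 74.4% decrease multiplies by 0.256.
Then a 25.7% increase: 0.256 × 1.257 = 0.321792.
Overall factor 0.321792, i.e. -67.8%.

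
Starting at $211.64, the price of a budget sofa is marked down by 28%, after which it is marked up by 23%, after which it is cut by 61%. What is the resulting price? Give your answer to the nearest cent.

Each change multiplies by a factor: 0.72 × 1.23 × 0.39 = 0.345384.
$211.64 × 0.345384 = $73.09706976 ≈ $73.10.

$73.10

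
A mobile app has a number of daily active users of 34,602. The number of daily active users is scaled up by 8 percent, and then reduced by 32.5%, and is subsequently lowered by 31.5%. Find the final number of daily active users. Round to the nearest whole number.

17,279

After the 8% increase: 34,602 × 1.08 = 37370.16.
32.5% decrease: 37370.16 × 0.675 = 25224.858.
Apply the 31.5% decrease: 25224.858 × 0.685 = 17279.02773 ≈ 17,279.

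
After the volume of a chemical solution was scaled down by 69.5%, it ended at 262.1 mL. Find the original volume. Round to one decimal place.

The overall multiplier applied was 0.305.
So the original volume was 262.1 ÷ 0.305 ≈ 859.3 mL.

859.3 mL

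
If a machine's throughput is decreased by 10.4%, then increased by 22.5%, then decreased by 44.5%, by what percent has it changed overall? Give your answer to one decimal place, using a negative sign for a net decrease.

-39.1%

A 10.4% decrease multiplies by 0.896.
Then a 22.5% increase: 0.896 × 1.225 = 1.0976.
Then a 44.5% decrease: 1.0976 × 0.555 = 0.609168.
Overall factor 0.609168, i.e. -39.1%.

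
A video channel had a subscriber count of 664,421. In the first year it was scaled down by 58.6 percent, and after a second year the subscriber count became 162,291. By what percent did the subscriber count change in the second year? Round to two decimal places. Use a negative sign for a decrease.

-41.00%

After the first year: 664,421 × 0.414 = 275070.294.
Second-year multiplier: 162,291 ÷ 275070.294 ≈ 0.589998.
That is a change of -41.00%.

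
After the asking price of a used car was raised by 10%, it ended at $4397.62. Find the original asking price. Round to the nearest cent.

The overall multiplier applied was 1.1.
So the original asking price was $4397.62 ÷ 1.1 ≈ $3997.84.

$3997.84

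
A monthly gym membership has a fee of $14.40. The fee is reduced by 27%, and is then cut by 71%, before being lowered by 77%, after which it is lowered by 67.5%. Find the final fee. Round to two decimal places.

$0.23

After the 27% decrease: $14.40 × 0.73 = $10.512.
71% decrease: $10.512 × 0.29 = $3.04848.
After the 77% decrease: $3.04848 × 0.23 = $0.7011504.
Apply the 67.5% decrease: $0.7011504 × 0.325 = $0.22787388 ≈ $0.23.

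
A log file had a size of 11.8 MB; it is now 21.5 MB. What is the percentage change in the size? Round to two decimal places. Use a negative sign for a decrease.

82.20%

Change: 21.5 − 11.8 = 9.7.
Relative to the original: 9.7 ÷ 11.8 ≈ 82.20%.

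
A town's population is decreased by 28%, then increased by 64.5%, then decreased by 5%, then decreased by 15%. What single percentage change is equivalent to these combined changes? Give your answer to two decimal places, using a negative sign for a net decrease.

A 28% decrease multiplies by 0.72.
Then a 64.5% increase: 0.72 × 1.645 = 1.1844.
Then a 5% decrease: 1.1844 × 0.95 = 1.12518.
Then a 15% decrease: 1.12518 × 0.85 = 0.956403.
Overall factor 0.956403, i.e. -4.36%.

-4.36%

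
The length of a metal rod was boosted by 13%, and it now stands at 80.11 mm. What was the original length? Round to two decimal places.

70.89 mm

The overall multiplier applied was 1.13.
So the original length was 80.11 ÷ 1.13 ≈ 70.89 mm.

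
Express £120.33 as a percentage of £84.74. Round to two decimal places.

142.00%

£120.33 ÷ £84.74 ≈ 142.00%.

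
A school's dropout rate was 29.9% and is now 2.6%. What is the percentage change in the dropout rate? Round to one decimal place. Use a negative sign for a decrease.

The change is 2.6 − 29.9 = -27.3 percentage points.
Relative to the original 29.9%, that is -27.3 ÷ 29.9 ≈ -91.3%.

-91.3%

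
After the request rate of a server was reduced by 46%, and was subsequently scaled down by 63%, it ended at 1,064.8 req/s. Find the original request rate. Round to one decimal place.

5,329.3 req/s

The overall multiplier applied was 0.54 × 0.37 = 0.1998.
So the original request rate was 1,064.8 ÷ 0.1998 ≈ 5,329.3 req/s.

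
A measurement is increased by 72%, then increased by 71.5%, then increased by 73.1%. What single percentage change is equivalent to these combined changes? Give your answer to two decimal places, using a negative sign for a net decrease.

410.61%

The combined multiplier is 1.72 × 1.715 × 1.731 = 5.1061038.
That corresponds to an increase of 410.61%.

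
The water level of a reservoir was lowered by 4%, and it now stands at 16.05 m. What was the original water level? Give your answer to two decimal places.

The overall multiplier applied was 0.96.
So the original water level was 16.05 ÷ 0.96 ≈ 16.72 m.

16.72 m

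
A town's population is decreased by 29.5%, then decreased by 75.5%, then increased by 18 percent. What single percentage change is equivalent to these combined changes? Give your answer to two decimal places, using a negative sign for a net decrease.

-79.62%

The combined multiplier is 0.705 × 0.245 × 1.18 = 0.2038155.
That corresponds to a decrease of 79.62%.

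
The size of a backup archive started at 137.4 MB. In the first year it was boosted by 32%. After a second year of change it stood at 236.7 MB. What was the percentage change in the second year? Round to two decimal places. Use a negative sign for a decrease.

After the first year: 137.4 × 1.32 = 181.368.
Second-year multiplier: 236.7 ÷ 181.368 ≈ 1.305081.
That is a change of 30.51%.

30.51%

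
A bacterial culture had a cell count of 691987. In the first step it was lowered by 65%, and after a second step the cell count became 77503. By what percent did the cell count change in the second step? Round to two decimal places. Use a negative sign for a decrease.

-68.00%

After the first step: 691987 × 0.35 = 242195.45.
Second-step multiplier: 77503 ÷ 242195.45 ≈ 0.320002.
That is a change of -68.00%.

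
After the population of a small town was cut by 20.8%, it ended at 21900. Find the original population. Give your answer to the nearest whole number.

The overall multiplier applied was 0.792.
So the original population was 21900 ÷ 0.792 ≈ 27652.

27652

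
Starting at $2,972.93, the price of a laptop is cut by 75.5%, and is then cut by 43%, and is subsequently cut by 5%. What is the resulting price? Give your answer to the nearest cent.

$394.41

Each change multiplies by a factor: 0.245 × 0.57 × 0.95 = 0.1326675.
$2,972.93 × 0.1326675 = $394.411190775 ≈ $394.41.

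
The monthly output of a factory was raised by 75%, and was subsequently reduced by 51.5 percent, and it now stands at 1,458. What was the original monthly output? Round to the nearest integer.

1,718

Undoing the 51.5% decrease: 1,458 ÷ 0.485 ≈ 3006.185567.
Undoing the 75% increase: 3006.185567 ÷ 1.75 ≈ 1,718.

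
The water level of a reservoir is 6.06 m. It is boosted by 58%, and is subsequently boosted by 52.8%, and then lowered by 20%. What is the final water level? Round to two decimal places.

11.70 m

58% increase: 6.06 × 1.58 = 9.5748.
52.8% increase: 9.5748 × 1.528 = 14.6302944.
20% decrease: 14.6302944 × 0.8 = 11.70423552 ≈ 11.70.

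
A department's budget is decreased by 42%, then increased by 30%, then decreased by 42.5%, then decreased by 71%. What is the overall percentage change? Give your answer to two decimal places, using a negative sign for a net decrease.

-87.43%

A 42% decrease multiplies by 0.58.
Then a 30% increase: 0.58 × 1.3 = 0.754.
Then a 42.5% decrease: 0.754 × 0.575 = 0.43355.
Then a 71% decrease: 0.43355 × 0.29 = 0.1257295.
Overall factor 0.1257295, i.e. -87.43%.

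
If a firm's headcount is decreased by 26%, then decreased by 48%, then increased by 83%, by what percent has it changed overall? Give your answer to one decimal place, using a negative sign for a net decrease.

A 26% decrease multiplies by 0.74.
Then a 48% decrease: 0.74 × 0.52 = 0.3848.
Then an 83% increase: 0.3848 × 1.83 = 0.704184.
Overall factor 0.704184, i.e. -29.6%.

-29.6%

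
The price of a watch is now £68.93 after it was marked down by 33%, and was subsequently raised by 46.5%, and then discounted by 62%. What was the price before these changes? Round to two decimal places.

The overall multiplier applied was 0.67 × 1.465 × 0.38 = 0.372989.
So the original price was £68.93 ÷ 0.372989 ≈ £184.80.

£184.80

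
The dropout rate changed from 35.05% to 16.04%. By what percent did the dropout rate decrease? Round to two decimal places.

The change is 16.04 − 35.05 = -19.01 percentage points.
Relative to the original 35.05%, that is -19.01 ÷ 35.05 ≈ -54.24%.
So the dropout rate fell by 54.24%.

54.24%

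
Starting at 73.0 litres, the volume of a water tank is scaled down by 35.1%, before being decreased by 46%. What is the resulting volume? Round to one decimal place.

After the 35.1% decrease: 73.0 × 0.649 = 47.377.
After the 46% decrease: 47.377 × 0.54 = 25.58358 ≈ 25.6.

25.6 litres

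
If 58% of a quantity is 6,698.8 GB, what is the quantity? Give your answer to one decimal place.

11,549.7 GB

6,698.8 GB ÷ 0.58 ≈ 11,549.7 GB.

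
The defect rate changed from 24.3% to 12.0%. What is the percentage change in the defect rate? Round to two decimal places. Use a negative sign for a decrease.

-50.62%

The change is 12.0 − 24.3 = -12.3 percentage points.
Relative to the original 24.3%, that is -12.3 ÷ 24.3 ≈ -50.62%.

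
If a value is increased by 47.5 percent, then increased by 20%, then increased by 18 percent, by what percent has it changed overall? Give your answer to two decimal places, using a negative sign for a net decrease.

108.86%

A 47.5% increase multiplies by 1.475.
Then a 20% increase: 1.475 × 1.2 = 1.77.
Then an 18% increase: 1.77 × 1.18 = 2.0886.
Overall factor 2.0886, i.e. 108.86%.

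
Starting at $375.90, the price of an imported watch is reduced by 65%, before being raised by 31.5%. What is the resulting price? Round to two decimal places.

Each change multiplies by a factor: 0.35 × 1.315 = 0.46025.
$375.90 × 0.46025 = $173.007975 ≈ $173.01.

$173.01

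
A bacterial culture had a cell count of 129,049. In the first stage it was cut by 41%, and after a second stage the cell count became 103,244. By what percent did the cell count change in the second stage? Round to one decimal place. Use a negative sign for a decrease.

After the first stage: 129,049 × 0.59 = 76138.91.
Second-stage multiplier: 103,244 ÷ 76138.91 ≈ 1.356.
That is a change of 35.6%.

35.6%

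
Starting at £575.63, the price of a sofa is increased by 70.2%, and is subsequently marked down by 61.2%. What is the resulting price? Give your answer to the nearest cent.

Apply the 70.2% increase: £575.63 × 1.702 = £979.72226.
After the 61.2% decrease: £979.72226 × 0.388 = £380.13223688 ≈ £380.13.

£380.13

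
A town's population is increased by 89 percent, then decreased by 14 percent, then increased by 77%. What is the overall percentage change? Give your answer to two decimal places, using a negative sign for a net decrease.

An 89% increase multiplies by 1.89.
Then a 14% decrease: 1.89 × 0.86 = 1.6254.
Then a 77% increase: 1.6254 × 1.77 = 2.876958.
Overall factor 2.876958, i.e. 187.70%.

187.70%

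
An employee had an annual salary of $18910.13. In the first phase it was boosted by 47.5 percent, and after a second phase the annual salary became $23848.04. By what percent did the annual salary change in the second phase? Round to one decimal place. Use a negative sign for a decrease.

After the first phase: $18910.13 × 1.475 = $27892.44175.
Second-phase multiplier: $23848.04 ÷ $27892.44175 ≈ 0.855.
That is a change of -14.5%.

-14.5%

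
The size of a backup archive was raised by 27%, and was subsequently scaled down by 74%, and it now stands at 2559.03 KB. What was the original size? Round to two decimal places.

7749.94 KB

Undoing the 74% decrease: 2559.03 ÷ 0.26 ≈ 9842.423077.
Undoing the 27% increase: 9842.423077 ÷ 1.27 ≈ 7749.94 KB.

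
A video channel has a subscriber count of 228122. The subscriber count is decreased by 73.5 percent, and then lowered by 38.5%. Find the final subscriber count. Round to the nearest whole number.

37178

Each change multiplies by a factor: 0.265 × 0.615 = 0.162975.
228122 × 0.162975 = 37178.18295 ≈ 37178.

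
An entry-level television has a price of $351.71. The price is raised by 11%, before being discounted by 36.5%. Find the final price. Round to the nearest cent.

Each change multiplies by a factor: 1.11 × 0.635 = 0.70485.
$351.71 × 0.70485 = $247.9027935 ≈ $247.90.

$247.90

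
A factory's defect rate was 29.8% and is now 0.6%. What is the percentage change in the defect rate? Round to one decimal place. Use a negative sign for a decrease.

The change is 0.6 − 29.8 = -29.2 percentage points.
Relative to the original 29.8%, that is -29.2 ÷ 29.8 ≈ -98.0%.

-98.0%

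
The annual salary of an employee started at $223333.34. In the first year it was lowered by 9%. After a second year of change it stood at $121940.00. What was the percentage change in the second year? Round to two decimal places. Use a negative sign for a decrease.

-40.00%

After the first year: $223333.34 × 0.91 = $203233.3394.
Second-year multiplier: $121940.00 ÷ $203233.3394 ≈ 0.6.
That is a change of -40.00%.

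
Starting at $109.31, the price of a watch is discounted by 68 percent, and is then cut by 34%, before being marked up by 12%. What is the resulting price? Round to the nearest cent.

$25.86

Each change multiplies by a factor: 0.32 × 0.66 × 1.12 = 0.236544.
$109.31 × 0.236544 = $25.85662464 ≈ $25.86.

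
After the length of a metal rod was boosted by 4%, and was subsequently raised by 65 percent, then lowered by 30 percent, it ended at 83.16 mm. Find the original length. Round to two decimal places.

69.23 mm

The overall multiplier applied was 1.04 × 1.65 × 0.7 = 1.2012.
So the original length was 83.16 ÷ 1.2012 ≈ 69.23 mm.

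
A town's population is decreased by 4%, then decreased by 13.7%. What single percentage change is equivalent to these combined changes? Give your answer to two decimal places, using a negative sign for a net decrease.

The combined multiplier is 0.96 × 0.863 = 0.82848.
That corresponds to a decrease of 17.15%.

-17.15%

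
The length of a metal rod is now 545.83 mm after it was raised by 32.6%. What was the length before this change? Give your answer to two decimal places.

The overall multiplier applied was 1.326.
So the original length was 545.83 ÷ 1.326 ≈ 411.64 mm.

411.64 mm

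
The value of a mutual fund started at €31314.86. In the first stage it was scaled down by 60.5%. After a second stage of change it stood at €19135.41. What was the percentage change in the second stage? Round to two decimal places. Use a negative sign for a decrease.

54.70%

After the first stage: €31314.86 × 0.395 = €12369.3697.
Second-stage multiplier: €19135.41 ÷ €12369.3697 ≈ 1.547.
That is a change of 54.70%.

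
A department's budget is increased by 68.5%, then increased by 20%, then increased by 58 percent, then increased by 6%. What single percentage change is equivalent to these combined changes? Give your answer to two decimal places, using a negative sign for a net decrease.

The combined multiplier is 1.685 × 1.2 × 1.58 × 1.06 = 3.3864456.
That corresponds to an increase of 238.64%.

238.64%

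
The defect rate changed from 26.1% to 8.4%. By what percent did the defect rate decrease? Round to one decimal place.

67.8%

The change is 8.4 − 26.1 = -17.7 percentage points.
Relative to the original 26.1%, that is -17.7 ÷ 26.1 ≈ -67.8%.
So the defect rate fell by 67.8%.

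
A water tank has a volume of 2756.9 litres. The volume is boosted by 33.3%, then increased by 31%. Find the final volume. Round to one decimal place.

Each change multiplies by a factor: 1.333 × 1.31 = 1.74623.
2756.9 × 1.74623 = 4814.181487 ≈ 4814.2.

4814.2 litres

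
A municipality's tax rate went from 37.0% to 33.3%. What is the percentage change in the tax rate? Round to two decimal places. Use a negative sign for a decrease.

The change is 33.3 − 37.0 = -3.7 percentage points.
Relative to the original 37.0%, that is -3.7 ÷ 37.0 = -10.00%.

-10.00%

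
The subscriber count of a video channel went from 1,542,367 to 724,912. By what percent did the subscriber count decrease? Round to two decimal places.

53.00%

Change: 724,912 − 1,542,367 = -817,455.
Relative to the original: -817,455 ÷ 1,542,367 ≈ -53.00%.
So the subscriber count decreased by 53.00%.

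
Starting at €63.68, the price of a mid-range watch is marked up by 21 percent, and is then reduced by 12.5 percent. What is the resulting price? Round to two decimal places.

€67.42

After the 21% increase: €63.68 × 1.21 = €77.0528.
12.5% decrease: €77.0528 × 0.875 = €67.4212 ≈ €67.42.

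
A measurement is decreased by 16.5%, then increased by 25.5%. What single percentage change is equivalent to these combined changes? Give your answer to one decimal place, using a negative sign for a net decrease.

4.8%

A 16.5% decrease multiplies by 0.835.
Then a 25.5% increase: 0.835 × 1.255 = 1.047925.
Overall factor 1.047925, i.e. 4.8%.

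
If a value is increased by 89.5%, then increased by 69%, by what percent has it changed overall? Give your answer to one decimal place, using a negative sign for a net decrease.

The combined multiplier is 1.895 × 1.69 = 3.20255.
That corresponds to an increase of 220.3%.

220.3%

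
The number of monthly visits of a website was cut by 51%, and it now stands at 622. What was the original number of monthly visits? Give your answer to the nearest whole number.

1,269

The overall multiplier applied was 0.49.
So the original number of monthly visits was 622 ÷ 0.49 ≈ 1,269.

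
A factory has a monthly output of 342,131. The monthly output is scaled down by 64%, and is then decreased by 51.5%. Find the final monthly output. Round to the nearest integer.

59,736

After the 64% decrease: 342,131 × 0.36 = 123167.16.
51.5% decrease: 123167.16 × 0.485 = 59736.0726 ≈ 59,736.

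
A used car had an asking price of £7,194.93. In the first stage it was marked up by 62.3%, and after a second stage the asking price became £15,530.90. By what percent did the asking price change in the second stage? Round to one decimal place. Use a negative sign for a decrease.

After the first stage: £7,194.93 × 1.623 = £11677.37139.
Second-stage multiplier: £15,530.90 ÷ £11677.37139 ≈ 1.33.
That is a change of 33.0%.

33.0%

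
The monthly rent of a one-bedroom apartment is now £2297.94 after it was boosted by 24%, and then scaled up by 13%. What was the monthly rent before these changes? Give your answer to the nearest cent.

£1639.98

The overall multiplier applied was 1.24 × 1.13 = 1.4012.
So the original monthly rent was £2297.94 ÷ 1.4012 ≈ £1639.98.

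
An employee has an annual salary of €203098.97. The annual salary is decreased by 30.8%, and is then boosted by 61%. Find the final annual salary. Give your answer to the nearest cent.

€226276.62

30.8% decrease: €203098.97 × 0.692 = €140544.48724.
After the 61% increase: €140544.48724 × 1.61 = €226276.6244564 ≈ €226276.62.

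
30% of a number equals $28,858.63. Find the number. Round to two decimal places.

$96,195.43

$28,858.63 ÷ 0.3 ≈ $96,195.43.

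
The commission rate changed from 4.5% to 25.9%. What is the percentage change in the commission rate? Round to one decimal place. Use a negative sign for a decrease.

475.6%

The change is 25.9 − 4.5 = 21.4 percentage points.
Relative to the original 4.5%, that is 21.4 ÷ 4.5 ≈ 475.6%.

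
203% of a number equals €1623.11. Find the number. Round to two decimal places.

€799.56

€1623.11 ÷ 2.03 ≈ €799.56.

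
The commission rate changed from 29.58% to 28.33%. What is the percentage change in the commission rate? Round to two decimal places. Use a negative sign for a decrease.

The change is 28.33 − 29.58 = -1.25 percentage points.
Relative to the original 29.58%, that is -1.25 ÷ 29.58 ≈ -4.23%.

-4.23%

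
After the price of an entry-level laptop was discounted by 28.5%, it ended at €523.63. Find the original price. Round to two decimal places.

€732.35

The overall multiplier applied was 0.715.
So the original price was €523.63 ÷ 0.715 ≈ €732.35.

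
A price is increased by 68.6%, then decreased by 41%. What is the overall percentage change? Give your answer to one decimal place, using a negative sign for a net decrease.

A 68.6% increase multiplies by 1.686.
Then a 41% decrease: 1.686 × 0.59 = 0.99474.
Overall factor 0.99474, i.e. -0.5%.

-0.5%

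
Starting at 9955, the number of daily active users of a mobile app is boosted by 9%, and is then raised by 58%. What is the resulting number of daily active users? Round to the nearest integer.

17145

9% increase: 9955 × 1.09 = 10850.95.
Apply the 58% increase: 10850.95 × 1.58 = 17144.501 ≈ 17145.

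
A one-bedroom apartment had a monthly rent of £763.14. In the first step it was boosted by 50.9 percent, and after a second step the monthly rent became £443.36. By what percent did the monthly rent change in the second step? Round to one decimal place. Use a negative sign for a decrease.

After the first step: £763.14 × 1.509 = £1151.57826.
Second-step multiplier: £443.36 ÷ £1151.57826 ≈ 0.385.
That is a change of -61.5%.

-61.5%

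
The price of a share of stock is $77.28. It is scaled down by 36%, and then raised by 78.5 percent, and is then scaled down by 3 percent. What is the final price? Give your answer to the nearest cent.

$85.64

After the 36% decrease: $77.28 × 0.64 = $49.4592.
Apply the 78.5% increase: $49.4592 × 1.785 = $88.284672.
Apply the 3% decrease: $88.284672 × 0.97 = $85.63613184 ≈ $85.64.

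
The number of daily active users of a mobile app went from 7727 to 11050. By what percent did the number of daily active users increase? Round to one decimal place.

43.0%

Change: 11050 − 7727 = 3323.
Relative to the original: 3323 ÷ 7727 ≈ 43.0%.
So the number of daily active users increased by 43.0%.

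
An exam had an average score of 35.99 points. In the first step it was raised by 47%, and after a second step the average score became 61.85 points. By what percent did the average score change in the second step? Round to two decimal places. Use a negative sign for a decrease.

16.91%

After the first step: 35.99 × 1.47 = 52.9053.
Second-step multiplier: 61.85 ÷ 52.9053 ≈ 1.16907.
That is a change of 16.91%.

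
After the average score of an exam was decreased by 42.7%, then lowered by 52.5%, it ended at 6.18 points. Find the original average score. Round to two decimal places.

Undoing the 52.5% decrease: 6.18 ÷ 0.475 ≈ 13.010526.
Undoing the 42.7% decrease: 13.010526 ÷ 0.573 ≈ 22.71 points.

22.71 points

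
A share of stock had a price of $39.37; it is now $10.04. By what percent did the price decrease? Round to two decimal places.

74.50%

Change: $10.04 − $39.37 = -$29.33.
Relative to the original: -$29.33 ÷ $39.37 ≈ -74.50%.
So the price decreased by 74.50%.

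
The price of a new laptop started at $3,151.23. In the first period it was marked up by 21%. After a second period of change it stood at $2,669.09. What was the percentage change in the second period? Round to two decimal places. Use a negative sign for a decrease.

-30.00%

After the first period: $3,151.23 × 1.21 = $3812.9883.
Second-period multiplier: $2,669.09 ÷ $3812.9883 ≈ 0.7.
That is a change of -30.00%.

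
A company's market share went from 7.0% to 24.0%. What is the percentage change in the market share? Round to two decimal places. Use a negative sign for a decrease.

242.86%

The change is 24.0 − 7.0 = 17.0 percentage points.
Relative to the original 7.0%, that is 17.0 ÷ 7.0 ≈ 242.86%.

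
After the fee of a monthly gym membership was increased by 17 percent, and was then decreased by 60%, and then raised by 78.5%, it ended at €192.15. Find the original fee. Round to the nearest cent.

€230.02

Undoing the 78.5% increase: €192.15 ÷ 1.785 ≈ €107.647059.
Undoing the 60% decrease: €107.647059 ÷ 0.4 ≈ €269.117648.
Undoing the 17% increase: €269.117648 ÷ 1.17 ≈ €230.02.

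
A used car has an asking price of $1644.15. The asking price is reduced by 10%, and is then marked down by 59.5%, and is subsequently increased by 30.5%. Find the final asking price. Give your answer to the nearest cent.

10% decrease: $1644.15 × 0.9 = $1479.735.
After the 59.5% decrease: $1479.735 × 0.405 = $599.292675.
After the 30.5% increase: $599.292675 × 1.305 = $782.076940875 ≈ $782.08.

$782.08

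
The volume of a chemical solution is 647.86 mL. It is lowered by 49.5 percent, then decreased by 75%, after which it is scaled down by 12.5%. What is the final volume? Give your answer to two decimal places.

71.57 mL

49.5% decrease: 647.86 × 0.505 = 327.1693.
Apply the 75% decrease: 327.1693 × 0.25 = 81.792325.
Apply the 12.5% decrease: 81.792325 × 0.875 = 71.568284375 ≈ 71.57.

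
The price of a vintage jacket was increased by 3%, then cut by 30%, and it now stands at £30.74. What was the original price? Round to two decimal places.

£42.64

Undoing the 30% decrease: £30.74 ÷ 0.7 ≈ £43.914286.
Undoing the 3% increase: £43.914286 ÷ 1.03 ≈ £42.64.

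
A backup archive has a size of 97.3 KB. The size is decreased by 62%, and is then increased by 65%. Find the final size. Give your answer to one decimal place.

61.0 KB

62% decrease: 97.3 × 0.38 = 36.974.
65% increase: 36.974 × 1.65 = 61.0071 ≈ 61.0.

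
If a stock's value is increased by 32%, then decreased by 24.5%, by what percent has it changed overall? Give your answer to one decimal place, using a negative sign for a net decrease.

-0.3%

A 32% increase multiplies by 1.32.
Then a 24.5% decrease: 1.32 × 0.755 = 0.9966.
Overall factor 0.9966, i.e. -0.3%.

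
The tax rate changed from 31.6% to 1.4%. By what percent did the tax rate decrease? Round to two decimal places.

95.57%

The change is 1.4 − 31.6 = -30.2 percentage points.
Relative to the original 31.6%, that is -30.2 ÷ 31.6 ≈ -95.57%.
So the tax rate fell by 95.57%.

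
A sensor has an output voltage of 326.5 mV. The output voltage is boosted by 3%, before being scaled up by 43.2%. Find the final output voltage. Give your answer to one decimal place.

3% increase: 326.5 × 1.03 = 336.295.
After the 43.2% increase: 336.295 × 1.432 = 481.57444 ≈ 481.6.

481.6 mV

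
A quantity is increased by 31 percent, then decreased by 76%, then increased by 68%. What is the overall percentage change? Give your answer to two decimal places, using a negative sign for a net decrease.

The combined multiplier is 1.31 × 0.24 × 1.68 = 0.528192.
That corresponds to a decrease of 47.18%.

-47.18%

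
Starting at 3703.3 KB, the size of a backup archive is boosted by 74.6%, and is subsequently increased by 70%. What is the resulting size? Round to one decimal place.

10992.1 KB

Apply the 74.6% increase: 3703.3 × 1.746 = 6465.9618.
70% increase: 6465.9618 × 1.7 = 10992.13506 ≈ 10992.1.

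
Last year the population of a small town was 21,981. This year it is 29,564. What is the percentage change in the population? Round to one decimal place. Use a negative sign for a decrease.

Change: 29,564 − 21,981 = 7,583.
Relative to the original: 7,583 ÷ 21,981 ≈ 34.5%.

34.5%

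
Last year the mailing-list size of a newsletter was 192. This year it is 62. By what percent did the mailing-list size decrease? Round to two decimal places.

Change: 62 − 192 = -130.
Relative to the original: -130 ÷ 192 ≈ -67.71%.
So the mailing-list size decreased by 67.71%.

67.71%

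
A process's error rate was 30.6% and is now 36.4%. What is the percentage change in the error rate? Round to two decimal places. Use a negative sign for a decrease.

The change is 36.4 − 30.6 = 5.8 percentage points.
Relative to the original 30.6%, that is 5.8 ÷ 30.6 ≈ 18.95%.

18.95%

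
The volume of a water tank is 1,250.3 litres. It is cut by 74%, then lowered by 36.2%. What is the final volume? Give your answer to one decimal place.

207.4 litres

74% decrease: 1,250.3 × 0.26 = 325.078.
36.2% decrease: 325.078 × 0.638 = 207.399764 ≈ 207.4.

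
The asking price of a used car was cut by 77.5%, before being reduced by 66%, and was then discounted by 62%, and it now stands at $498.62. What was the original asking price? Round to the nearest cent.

$17152.39

Undoing the 62% decrease: $498.62 ÷ 0.38 ≈ $1312.157895.
Undoing the 66% decrease: $1312.157895 ÷ 0.34 ≈ $3859.287926.
Undoing the 77.5% decrease: $3859.287926 ÷ 0.225 ≈ $17152.39.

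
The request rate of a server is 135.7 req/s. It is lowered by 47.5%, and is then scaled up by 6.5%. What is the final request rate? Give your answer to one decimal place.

Each change multiplies by a factor: 0.525 × 1.065 = 0.559125.
135.7 × 0.559125 = 75.8732625 ≈ 75.9.

75.9 req/s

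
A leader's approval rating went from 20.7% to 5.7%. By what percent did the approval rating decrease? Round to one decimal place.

The change is 5.7 − 20.7 = -15.0 percentage points.
Relative to the original 20.7%, that is -15.0 ÷ 20.7 ≈ -72.5%.
So the approval rating fell by 72.5%.

72.5%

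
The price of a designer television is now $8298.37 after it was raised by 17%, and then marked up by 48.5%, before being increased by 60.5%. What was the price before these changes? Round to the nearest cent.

$2975.81

The overall multiplier applied was 1.17 × 1.485 × 1.605 = 2.78860725.
So the original price was $8298.37 ÷ 2.78860725 ≈ $2975.81.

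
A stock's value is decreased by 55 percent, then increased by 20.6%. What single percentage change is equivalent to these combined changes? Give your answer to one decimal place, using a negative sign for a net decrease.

A 55% decrease multiplies by 0.45.
Then a 20.6% increase: 0.45 × 1.206 = 0.5427.
Overall factor 0.5427, i.e. -45.7%.

-45.7%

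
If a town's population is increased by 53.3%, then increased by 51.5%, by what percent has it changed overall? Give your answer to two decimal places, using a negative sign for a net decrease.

The combined multiplier is 1.533 × 1.515 = 2.322495.
That corresponds to an increase of 132.25%.

132.25%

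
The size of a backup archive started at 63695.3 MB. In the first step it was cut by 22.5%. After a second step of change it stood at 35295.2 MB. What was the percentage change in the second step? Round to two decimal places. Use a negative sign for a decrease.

After the first step: 63695.3 × 0.775 = 49363.8575.
Second-step multiplier: 35295.2 ÷ 49363.8575 ≈ 0.715001.
That is a change of -28.50%.

-28.50%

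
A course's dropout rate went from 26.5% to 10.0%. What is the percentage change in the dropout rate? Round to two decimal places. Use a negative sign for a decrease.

-62.26%

The change is 10.0 − 26.5 = -16.5 percentage points.
Relative to the original 26.5%, that is -16.5 ÷ 26.5 ≈ -62.26%.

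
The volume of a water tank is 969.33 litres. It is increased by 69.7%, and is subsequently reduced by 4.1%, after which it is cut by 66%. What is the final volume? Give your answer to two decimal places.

Each change multiplies by a factor: 1.697 × 0.959 × 0.34 = 0.55332382.
969.33 × 0.55332382 = 536.3533784406 ≈ 536.35.

536.35 litres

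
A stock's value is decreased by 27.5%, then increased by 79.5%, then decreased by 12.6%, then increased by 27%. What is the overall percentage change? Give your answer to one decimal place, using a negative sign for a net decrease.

44.5%

A 27.5% decrease multiplies by 0.725.
Then a 79.5% increase: 0.725 × 1.795 = 1.301375.
Then a 12.6% decrease: 1.301375 × 0.874 = 1.13740175.
Then a 27% increase: 1.13740175 × 1.27 = 1.4445002225.
Overall factor 1.4445002225, i.e. 44.5%.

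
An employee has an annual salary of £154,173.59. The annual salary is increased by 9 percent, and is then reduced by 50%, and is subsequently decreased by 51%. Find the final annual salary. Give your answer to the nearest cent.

9% increase: £154,173.59 × 1.09 = £168049.2131.
After the 50% decrease: £168049.2131 × 0.5 = £84024.60655.
After the 51% decrease: £84024.60655 × 0.49 = £41172.0572095 ≈ £41,172.06.

£41,172.06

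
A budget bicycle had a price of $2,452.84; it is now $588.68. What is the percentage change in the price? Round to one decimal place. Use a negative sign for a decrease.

-76.0%

Change: $588.68 − $2,452.84 = -$1,864.16.
Relative to the original: -$1,864.16 ÷ $2,452.84 ≈ -76.0%.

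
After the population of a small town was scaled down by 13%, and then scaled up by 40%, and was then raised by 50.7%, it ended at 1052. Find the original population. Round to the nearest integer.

573

The overall multiplier applied was 0.87 × 1.4 × 1.507 = 1.835526.
So the original population was 1052 ÷ 1.835526 ≈ 573.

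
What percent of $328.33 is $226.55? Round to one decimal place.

$226.55 ÷ $328.33 ≈ 69.0%.

69.0%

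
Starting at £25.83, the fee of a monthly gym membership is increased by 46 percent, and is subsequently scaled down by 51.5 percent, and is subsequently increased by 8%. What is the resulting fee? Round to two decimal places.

Each change multiplies by a factor: 1.46 × 0.485 × 1.08 = 0.764748.
£25.83 × 0.764748 = £19.75344084 ≈ £19.75.

£19.75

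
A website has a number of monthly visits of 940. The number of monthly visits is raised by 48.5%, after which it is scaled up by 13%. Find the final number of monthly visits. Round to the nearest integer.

Each change multiplies by a factor: 1.485 × 1.13 = 1.67805.
940 × 1.67805 = 1577.367 ≈ 1577.

1577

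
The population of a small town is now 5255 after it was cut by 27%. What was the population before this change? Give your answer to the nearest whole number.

The overall multiplier applied was 0.73.
So the original population was 5255 ÷ 0.73 ≈ 7199.

7199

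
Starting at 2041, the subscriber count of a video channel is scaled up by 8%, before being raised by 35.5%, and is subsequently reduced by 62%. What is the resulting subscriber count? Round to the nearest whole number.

1135

Each change multiplies by a factor: 1.08 × 1.355 × 0.38 = 0.556092.
2041 × 0.556092 = 1134.983772 ≈ 1135.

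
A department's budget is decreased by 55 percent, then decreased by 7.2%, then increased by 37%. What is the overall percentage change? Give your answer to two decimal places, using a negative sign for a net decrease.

A 55% decrease multiplies by 0.45.
Then a 7.2% decrease: 0.45 × 0.928 = 0.4176.
Then a 37% increase: 0.4176 × 1.37 = 0.572112.
Overall factor 0.572112, i.e. -42.79%.

-42.79%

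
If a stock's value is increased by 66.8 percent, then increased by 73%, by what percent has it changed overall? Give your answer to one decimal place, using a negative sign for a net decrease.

A 66.8% increase multiplies by 1.668.
Then a 73% increase: 1.668 × 1.73 = 2.88564.
Overall factor 2.88564, i.e. 188.6%.

188.6%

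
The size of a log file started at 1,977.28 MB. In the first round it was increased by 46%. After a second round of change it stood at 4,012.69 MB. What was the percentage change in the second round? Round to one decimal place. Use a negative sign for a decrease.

39.0%

After the first round: 1,977.28 × 1.46 = 2886.8288.
Second-round multiplier: 4,012.69 ÷ 2886.8288 ≈ 1.39.
That is a change of 39.0%.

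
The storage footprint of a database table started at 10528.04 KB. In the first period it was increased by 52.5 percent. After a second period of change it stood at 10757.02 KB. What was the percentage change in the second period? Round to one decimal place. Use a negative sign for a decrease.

After the first period: 10528.04 × 1.525 = 16055.261.
Second-period multiplier: 10757.02 ÷ 16055.261 ≈ 0.67.
That is a change of -33.0%.

-33.0%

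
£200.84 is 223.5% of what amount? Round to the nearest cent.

£89.86

£200.84 ÷ 2.235 ≈ £89.86.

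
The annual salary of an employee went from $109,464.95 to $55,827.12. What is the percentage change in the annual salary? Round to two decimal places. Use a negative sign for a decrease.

Change: $55,827.12 − $109,464.95 = -$53,637.83.
Relative to the original: -$53,637.83 ÷ $109,464.95 ≈ -49.00%.

-49.00%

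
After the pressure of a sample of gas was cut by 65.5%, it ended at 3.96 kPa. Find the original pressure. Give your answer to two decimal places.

The overall multiplier applied was 0.345.
So the original pressure was 3.96 ÷ 0.345 ≈ 11.48 kPa.

11.48 kPa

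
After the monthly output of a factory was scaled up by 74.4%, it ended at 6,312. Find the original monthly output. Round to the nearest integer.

3,619

The overall multiplier applied was 1.744.
So the original monthly output was 6,312 ÷ 1.744 ≈ 3,619.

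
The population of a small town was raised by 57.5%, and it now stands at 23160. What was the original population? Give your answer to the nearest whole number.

The overall multiplier applied was 1.575.
So the original population was 23160 ÷ 1.575 ≈ 14705.

14705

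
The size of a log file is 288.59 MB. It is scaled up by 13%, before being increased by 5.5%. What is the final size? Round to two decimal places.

344.04 MB

Apply the 13% increase: 288.59 × 1.13 = 326.1067.
Apply the 5.5% increase: 326.1067 × 1.055 = 344.0425685 ≈ 344.04.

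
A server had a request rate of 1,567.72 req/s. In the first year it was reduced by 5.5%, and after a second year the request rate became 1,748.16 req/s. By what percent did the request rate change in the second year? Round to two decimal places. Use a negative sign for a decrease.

18.00%

After the first year: 1,567.72 × 0.945 = 1481.4954.
Second-year multiplier: 1,748.16 ÷ 1481.4954 ≈ 1.179997.
That is a change of 18.00%.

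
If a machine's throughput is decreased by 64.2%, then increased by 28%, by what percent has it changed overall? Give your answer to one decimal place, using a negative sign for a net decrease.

-54.2%

The combined multiplier is 0.358 × 1.28 = 0.45824.
That corresponds to a decrease of 54.2%.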